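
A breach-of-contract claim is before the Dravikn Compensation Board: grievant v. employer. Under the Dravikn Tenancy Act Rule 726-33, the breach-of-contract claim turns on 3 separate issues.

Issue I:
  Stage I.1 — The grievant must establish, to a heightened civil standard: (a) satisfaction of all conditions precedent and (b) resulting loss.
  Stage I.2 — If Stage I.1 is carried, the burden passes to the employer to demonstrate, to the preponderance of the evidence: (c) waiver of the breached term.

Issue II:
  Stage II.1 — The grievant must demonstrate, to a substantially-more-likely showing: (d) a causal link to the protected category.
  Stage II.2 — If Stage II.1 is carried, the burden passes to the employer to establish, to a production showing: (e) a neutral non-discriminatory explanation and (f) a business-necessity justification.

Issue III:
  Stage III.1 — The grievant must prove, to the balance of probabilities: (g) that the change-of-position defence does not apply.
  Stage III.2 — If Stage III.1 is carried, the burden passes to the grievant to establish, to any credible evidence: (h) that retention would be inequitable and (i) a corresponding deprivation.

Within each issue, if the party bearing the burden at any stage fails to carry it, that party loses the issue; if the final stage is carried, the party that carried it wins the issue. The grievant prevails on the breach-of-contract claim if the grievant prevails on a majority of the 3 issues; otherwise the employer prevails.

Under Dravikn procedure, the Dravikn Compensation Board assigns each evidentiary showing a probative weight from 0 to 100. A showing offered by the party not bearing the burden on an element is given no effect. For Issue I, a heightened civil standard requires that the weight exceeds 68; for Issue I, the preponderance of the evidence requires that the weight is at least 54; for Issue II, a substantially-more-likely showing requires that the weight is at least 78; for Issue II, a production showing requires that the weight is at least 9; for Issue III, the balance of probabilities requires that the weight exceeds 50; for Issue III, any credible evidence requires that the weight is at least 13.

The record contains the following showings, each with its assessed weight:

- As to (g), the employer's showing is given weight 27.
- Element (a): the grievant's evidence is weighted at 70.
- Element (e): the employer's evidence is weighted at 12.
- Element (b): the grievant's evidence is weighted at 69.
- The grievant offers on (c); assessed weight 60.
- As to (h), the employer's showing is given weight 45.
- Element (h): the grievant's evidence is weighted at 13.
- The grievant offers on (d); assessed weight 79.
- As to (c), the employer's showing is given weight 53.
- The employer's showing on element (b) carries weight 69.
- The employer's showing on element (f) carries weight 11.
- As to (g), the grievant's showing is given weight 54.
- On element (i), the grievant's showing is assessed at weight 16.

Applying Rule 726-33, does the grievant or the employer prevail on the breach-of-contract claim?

— Issue I —
Stage I.1 (grievant, a heightened civil standard, weight exceeds 68): (a) 70 > 68 — meets; (b) 69 (employer's 69 disregarded) > 68 — meets.
  The grievant carries Stage I.1; the employer now bears the burden.
Stage I.2 (employer, the preponderance of the evidence, weight is at least 54): (c) 53 (grievant's 60 disregarded) < 54 — fails.
  The employer does not carry Stage I.2.
The analysis ends at Stage I.2; the grievant prevails on this issue.
— Issue II —
Stage II.1 (grievant, a substantially-more-likely showing, weight is at least 78): (d) 79 ≥ 78 — meets.
  All elements met. The burden passes to the employer.
Stage II.2 (employer, a production showing, weight is at least 9): (e) 12 ≥ 9 — meets; (f) 11 ≥ 9 — meets.
  The employer carries the last stage.
With every stage satisfied, the employer prevails on this issue.
— Issue III —
At Stage III.1 the grievant must meet the balance of probabilities (weight exceeds 50): on (g) the weight is 54 (the employer's 27 is given no effect), which does exceed 50, so (g) meets the standard.
  Stage III.1 carried; the burden remains with the grievant.
At Stage III.2 the grievant must meet any credible evidence (weight is at least 13): on (h) the weight is 13 (the employer's 45 is given no effect), which does reach 13, so (h) meets the standard; on (i) the weight is 16, ≥ 13, so (i) meets the standard.
  Stage III.2 carried; the final stage is satisfied.
With every stage satisfied, the grievant prevails on this issue.
Per-issue: Issue I → grievant; Issue II → employer; Issue III → grievant. The grievant must prevail on a majority of issues; overall, the grievant prevails.

grievant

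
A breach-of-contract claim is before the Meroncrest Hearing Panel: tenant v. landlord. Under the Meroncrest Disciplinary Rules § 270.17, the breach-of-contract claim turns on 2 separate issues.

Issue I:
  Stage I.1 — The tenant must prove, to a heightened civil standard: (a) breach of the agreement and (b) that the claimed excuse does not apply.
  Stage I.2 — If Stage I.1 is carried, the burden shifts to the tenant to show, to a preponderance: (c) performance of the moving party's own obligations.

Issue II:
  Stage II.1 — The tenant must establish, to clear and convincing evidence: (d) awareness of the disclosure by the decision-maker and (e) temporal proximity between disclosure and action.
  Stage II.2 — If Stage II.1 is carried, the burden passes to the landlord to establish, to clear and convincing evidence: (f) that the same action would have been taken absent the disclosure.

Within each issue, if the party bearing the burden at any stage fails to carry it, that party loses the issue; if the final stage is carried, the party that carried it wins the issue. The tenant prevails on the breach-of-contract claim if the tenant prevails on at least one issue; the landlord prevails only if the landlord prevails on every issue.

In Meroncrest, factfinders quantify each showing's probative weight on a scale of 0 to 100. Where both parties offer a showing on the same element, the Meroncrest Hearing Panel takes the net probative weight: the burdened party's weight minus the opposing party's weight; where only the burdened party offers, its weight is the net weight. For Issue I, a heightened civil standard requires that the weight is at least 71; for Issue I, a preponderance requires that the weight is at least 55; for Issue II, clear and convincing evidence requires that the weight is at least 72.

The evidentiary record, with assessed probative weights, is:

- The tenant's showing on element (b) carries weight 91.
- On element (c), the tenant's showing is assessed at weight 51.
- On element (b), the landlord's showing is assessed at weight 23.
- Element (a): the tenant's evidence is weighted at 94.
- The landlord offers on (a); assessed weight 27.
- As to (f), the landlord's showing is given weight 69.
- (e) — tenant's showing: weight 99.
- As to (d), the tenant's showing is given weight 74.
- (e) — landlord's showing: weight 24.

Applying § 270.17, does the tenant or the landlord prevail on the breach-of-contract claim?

— Issue I —
Stage I.1 (tenant, a heightened civil standard, weight is at least 71): (a) net 94−27=67 < 71 — fails; (b) net 91−23=68 < 71 — fails.
  Stage I.1 not carried; the tenant fails its burden.
The landlord prevails on this issue.
— Issue II —
At Stage II.1 the tenant must meet clear and convincing evidence (weight is at least 72): on (d) the weight is 74, ≥ 72, so (d) meets the standard; on (e) the weight is 99 less the opposing 24 gives net 75, which does reach 72, so (e) meets the standard.
  Stage II.1 is satisfied; the onus moves to the landlord.
At Stage II.2 the landlord must meet clear and convincing evidence (weight is at least 72): on (f) the weight is 69, which does not reach 72, so (f) does not meet the standard.
  Not every element is met, so the landlord fails to carry Stage II.2.
So the tenant prevails on this issue.
Per-issue: Issue I → landlord; Issue II → tenant. The tenant must prevail on at least one issue; overall, the tenant prevails.

tenant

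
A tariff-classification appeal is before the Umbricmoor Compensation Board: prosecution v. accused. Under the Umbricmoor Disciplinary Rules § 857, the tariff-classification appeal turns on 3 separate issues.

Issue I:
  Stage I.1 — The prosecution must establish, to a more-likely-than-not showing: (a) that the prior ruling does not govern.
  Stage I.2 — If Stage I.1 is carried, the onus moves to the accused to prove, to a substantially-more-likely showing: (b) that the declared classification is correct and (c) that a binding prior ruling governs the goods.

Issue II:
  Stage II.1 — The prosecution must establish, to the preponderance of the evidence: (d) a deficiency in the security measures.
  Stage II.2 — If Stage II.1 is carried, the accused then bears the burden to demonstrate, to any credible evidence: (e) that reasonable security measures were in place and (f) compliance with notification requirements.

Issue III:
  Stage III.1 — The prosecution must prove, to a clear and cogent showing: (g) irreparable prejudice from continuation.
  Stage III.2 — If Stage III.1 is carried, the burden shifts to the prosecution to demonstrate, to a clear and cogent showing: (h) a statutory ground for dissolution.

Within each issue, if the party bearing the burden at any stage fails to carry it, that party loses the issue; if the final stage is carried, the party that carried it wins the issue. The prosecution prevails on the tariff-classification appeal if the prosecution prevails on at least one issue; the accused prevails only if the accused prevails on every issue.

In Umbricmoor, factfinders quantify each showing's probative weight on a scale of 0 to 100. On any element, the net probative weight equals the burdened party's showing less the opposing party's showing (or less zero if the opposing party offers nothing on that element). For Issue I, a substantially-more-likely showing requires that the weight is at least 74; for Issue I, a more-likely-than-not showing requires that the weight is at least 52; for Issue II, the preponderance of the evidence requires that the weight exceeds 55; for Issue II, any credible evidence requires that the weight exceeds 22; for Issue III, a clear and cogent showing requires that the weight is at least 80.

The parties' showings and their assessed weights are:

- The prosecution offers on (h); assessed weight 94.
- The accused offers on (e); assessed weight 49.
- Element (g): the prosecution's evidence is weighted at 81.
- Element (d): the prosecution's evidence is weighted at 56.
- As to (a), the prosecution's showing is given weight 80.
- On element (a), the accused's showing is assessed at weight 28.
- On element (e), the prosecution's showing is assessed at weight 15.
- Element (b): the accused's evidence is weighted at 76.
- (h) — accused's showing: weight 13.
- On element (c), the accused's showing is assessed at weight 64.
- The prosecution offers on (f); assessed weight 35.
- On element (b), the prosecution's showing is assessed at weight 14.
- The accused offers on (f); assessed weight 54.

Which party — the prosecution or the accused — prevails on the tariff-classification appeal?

prosecution

— Issue I —
Stage I.1 (prosecution, a more-likely-than-not showing, weight is at least 52): (a) net 80−28=52 ≥ 52 — meets.
  The prosecution carries Stage I.1; the accused now bears the burden.
Stage I.2 (accused, a substantially-more-likely showing, weight is at least 74): (b) net 76−14=62 < 74 — fails; (c) 64 < 74 — fails.
  Not every element is met, so the accused fails to carry Stage I.2.
The prosecution prevails on this issue.
— Issue II —
Stage II.1 — burden on prosecution; standard: the preponderance of the evidence (weight exceeds 55).
    (d): 56 > 55 [met]
  The prosecution carries Stage II.1; the accused now bears the burden.
Stage II.2 — burden on accused; standard: any credible evidence (weight exceeds 22).
    (e): 49 − 15 = 34 > 22 [met]
    (f): 54 − 35 = 19 ≤ 22 [not met]
  The accused does not carry Stage II.2.
So the prosecution prevails on this issue.
— Issue III —
Stage III.1 — burden on prosecution; standard: a clear and cogent showing (weight is at least 80).
    (g): 81 ≥ 80 [met]
  Stage III.1 is satisfied; the prosecution continues to bear the burden.
Stage III.2 — burden on prosecution; standard: a clear and cogent showing (weight is at least 80).
    (h): 94 − 13 = 81 ≥ 80 [met]
  The prosecution carries the last stage.
All stages carried — the prosecution prevails on this issue.
Per-issue: Issue I → prosecution; Issue II → prosecution; Issue III → prosecution. The prosecution must prevail on at least one issue; overall, the prosecution prevails.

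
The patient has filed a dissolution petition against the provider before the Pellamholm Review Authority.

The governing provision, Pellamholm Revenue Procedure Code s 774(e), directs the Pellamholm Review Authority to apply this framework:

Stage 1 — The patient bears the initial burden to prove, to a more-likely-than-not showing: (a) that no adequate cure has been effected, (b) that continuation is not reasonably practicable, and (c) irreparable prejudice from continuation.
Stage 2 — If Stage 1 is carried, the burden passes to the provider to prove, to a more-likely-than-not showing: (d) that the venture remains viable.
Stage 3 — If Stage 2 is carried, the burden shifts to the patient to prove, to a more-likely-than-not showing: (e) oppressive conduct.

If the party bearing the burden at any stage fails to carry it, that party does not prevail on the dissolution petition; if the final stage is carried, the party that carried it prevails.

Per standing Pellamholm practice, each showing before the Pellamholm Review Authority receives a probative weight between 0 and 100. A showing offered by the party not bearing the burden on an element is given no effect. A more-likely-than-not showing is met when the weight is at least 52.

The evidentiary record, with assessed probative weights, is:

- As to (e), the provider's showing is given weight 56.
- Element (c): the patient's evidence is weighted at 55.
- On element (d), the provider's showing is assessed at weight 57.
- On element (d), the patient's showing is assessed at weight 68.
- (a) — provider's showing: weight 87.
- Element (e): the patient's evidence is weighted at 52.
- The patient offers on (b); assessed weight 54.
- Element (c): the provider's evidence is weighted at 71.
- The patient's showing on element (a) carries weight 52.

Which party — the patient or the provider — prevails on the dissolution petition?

Stage 1 — burden on patient; standard: a more-likely-than-not showing (weight is at least 52).
    (a): 52 (provider's 87 disregarded) ≥ 52 [met]
    (b): 54 ≥ 52 [met]
    (c): 55 (provider's 71 disregarded) ≥ 52 [met]
  The patient carries Stage 1; the provider now bears the burden.
Stage 2 — burden on provider; standard: a more-likely-than-not showing (weight is at least 52).
    (d): 57 (patient's 68 disregarded) ≥ 52 [met]
  The provider carries Stage 2; the patient now bears the burden.
Stage 3 — burden on patient; standard: a more-likely-than-not showing (weight is at least 52).
    (e): 52 (provider's 56 disregarded) ≥ 52 [met]
  Stage 3 carried; the final stage is satisfied.
Every stage carried; the patient prevails.

patient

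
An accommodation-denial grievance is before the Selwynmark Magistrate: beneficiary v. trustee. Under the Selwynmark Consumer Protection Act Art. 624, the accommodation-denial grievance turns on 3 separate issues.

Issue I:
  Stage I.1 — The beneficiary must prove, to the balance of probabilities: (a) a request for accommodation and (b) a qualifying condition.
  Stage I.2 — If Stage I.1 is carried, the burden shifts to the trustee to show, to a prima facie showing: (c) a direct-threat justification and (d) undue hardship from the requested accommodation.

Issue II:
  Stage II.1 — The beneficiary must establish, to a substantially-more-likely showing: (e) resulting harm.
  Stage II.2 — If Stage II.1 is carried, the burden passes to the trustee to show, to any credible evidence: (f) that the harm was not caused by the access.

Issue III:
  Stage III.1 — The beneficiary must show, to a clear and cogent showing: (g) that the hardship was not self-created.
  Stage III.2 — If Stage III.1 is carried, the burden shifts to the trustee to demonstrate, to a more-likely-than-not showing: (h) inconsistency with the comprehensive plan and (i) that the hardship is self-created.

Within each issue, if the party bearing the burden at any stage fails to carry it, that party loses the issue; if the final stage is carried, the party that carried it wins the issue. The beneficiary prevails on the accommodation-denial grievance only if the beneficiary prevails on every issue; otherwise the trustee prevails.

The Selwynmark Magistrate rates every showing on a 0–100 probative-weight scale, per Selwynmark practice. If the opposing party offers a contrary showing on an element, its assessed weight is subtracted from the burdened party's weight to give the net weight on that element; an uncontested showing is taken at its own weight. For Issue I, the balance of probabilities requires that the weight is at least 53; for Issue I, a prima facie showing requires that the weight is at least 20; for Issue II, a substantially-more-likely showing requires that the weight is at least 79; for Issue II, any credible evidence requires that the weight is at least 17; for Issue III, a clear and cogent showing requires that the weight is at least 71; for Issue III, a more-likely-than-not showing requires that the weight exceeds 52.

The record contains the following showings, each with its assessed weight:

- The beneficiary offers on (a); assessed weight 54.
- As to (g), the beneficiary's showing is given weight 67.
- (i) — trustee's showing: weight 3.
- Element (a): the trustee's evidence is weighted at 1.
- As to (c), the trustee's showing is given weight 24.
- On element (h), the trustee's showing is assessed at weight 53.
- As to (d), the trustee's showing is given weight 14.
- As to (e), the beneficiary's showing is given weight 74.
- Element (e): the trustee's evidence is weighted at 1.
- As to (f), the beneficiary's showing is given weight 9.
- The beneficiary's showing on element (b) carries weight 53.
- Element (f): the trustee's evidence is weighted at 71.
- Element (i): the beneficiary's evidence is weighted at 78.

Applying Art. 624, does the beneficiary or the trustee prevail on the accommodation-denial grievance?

— Issue I —
Stage I.1 — burden on beneficiary; standard: the balance of probabilities (weight is at least 53).
    (a): 54 − 1 = 53 ≥ 53 [met]
    (b): 53 ≥ 53 [met]
  All elements met. The burden passes to the trustee.
Stage I.2 — burden on trustee; standard: a prima facie showing (weight is at least 20).
    (c): 24 ≥ 20 [met]
    (d): 14 < 20 [not met]
  The trustee does not carry Stage I.2.
The analysis ends at Stage I.2; the beneficiary prevails on this issue.
— Issue II —
Stage II.1 — burden on beneficiary; standard: a substantially-more-likely showing (weight is at least 79).
    (e): 74 − 1 = 73 < 79 [not met]
  Not every element is met, so the beneficiary fails to carry Stage II.1.
So the trustee prevails on this issue.
— Issue III —
At Stage III.1 the beneficiary must meet a clear and cogent showing (weight is at least 71): on (g) the weight is 67, which does not reach 71, so (g) does not meet the standard.
  Not every element is met, so the beneficiary fails to carry Stage III.1.
The trustee prevails on this issue.
Per-issue: Issue I → beneficiary; Issue II → trustee; Issue III → trustee. The beneficiary must prevail on every issue; overall, the trustee prevails.

trustee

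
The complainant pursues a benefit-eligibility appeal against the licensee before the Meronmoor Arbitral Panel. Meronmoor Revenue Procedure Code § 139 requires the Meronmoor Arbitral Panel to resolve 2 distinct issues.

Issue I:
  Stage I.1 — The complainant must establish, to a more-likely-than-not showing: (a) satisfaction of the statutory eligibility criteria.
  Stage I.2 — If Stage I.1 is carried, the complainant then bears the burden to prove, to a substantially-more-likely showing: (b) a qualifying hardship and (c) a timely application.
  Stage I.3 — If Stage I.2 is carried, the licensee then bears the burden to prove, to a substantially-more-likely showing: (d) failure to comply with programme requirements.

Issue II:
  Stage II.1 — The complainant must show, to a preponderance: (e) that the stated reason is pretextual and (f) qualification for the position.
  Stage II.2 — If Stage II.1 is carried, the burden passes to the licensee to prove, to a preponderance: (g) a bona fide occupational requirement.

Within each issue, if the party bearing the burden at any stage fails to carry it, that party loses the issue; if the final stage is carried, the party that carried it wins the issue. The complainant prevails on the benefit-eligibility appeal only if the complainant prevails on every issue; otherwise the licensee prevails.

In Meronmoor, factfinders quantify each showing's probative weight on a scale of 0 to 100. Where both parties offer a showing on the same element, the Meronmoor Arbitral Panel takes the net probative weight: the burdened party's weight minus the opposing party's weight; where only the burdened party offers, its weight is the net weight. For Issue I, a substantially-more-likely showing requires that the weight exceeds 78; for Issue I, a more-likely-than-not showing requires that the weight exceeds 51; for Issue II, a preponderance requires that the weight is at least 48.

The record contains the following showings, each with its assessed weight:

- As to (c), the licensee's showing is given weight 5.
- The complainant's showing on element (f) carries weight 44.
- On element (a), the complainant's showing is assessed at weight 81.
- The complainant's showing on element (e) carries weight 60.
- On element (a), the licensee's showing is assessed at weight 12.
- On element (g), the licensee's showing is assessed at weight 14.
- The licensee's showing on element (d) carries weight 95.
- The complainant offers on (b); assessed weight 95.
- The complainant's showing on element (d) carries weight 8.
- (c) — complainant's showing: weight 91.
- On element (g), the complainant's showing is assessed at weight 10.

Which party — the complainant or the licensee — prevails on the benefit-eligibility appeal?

— Issue I —
Stage I.1 — burden on complainant; standard: a more-likely-than-not showing (weight exceeds 51).
    (a): 81 − 12 = 69 > 51 [met]
  Stage I.1 is satisfied; the complainant continues to bear the burden.
Stage I.2 — burden on complainant; standard: a substantially-more-likely showing (weight exceeds 78).
    (b): 95 > 78 [met]
    (c): 91 − 5 = 86 > 78 [met]
  The complainant carries Stage I.2; the licensee now bears the burden.
Stage I.3 — burden on licensee; standard: a substantially-more-likely showing (weight exceeds 78).
    (d): 95 − 8 = 87 > 78 [met]
  The licensee carries the last stage.
With every stage satisfied, the licensee prevails on this issue.
— Issue II —
At Stage II.1 the complainant must meet a preponderance (weight is at least 48): on (e) the weight is 60, ≥ 48, so (e) meets the standard; on (f) the weight is 44, < 48, so (f) does not meet the standard.
  Not every element is met, so the complainant fails to carry Stage II.1.
So the licensee prevails on this issue.
Per-issue: Issue I → licensee; Issue II → licensee. The complainant must prevail on every issue; overall, the licensee prevails.

licensee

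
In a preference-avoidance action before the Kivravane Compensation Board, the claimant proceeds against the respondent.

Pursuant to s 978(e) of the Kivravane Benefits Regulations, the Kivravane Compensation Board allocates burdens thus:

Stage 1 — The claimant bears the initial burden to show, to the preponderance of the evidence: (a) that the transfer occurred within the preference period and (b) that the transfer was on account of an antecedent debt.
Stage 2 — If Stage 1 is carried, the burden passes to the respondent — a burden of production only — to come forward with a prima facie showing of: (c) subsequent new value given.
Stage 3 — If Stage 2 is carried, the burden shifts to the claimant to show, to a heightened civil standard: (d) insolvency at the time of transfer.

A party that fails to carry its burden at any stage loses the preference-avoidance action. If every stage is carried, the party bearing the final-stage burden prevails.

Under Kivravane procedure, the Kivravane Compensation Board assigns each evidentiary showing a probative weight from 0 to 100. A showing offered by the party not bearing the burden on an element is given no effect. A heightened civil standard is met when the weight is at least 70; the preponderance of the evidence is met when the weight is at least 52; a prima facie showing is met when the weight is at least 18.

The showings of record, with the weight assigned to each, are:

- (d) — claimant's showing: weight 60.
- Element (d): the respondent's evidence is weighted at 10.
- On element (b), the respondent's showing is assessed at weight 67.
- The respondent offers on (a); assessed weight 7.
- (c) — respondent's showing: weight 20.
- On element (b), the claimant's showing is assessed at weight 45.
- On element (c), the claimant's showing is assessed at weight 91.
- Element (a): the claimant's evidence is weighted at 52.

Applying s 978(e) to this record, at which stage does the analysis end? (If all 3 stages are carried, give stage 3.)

Stage 1 — burden on claimant; standard: the preponderance of the evidence (weight is at least 52).
    (a): 52 (respondent's 7 disregarded) ≥ 52 [met]
    (b): 45 (respondent's 67 disregarded) < 52 [not met]
  The claimant does not carry Stage 1.
The respondent prevails.

stage 1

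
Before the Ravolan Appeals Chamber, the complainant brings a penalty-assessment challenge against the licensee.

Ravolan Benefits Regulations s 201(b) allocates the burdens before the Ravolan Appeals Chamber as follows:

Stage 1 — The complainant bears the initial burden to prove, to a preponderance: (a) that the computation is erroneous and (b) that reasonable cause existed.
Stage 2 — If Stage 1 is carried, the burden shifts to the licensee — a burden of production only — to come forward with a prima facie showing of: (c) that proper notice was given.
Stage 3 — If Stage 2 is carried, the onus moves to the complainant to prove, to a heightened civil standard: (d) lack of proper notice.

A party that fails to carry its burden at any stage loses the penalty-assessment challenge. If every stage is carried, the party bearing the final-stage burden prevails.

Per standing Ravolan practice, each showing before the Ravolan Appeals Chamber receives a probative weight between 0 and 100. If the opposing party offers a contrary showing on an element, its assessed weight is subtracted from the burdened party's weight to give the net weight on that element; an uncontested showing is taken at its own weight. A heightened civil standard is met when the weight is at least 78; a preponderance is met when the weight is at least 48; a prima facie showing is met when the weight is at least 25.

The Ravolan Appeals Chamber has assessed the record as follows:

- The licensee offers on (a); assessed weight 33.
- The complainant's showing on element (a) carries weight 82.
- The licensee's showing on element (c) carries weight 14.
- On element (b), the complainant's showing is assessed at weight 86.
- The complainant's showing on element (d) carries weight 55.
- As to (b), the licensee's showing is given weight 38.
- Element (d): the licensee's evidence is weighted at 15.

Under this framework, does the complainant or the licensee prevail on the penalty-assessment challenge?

complainant

Stage 1 — burden on complainant; standard: a preponderance (weight is at least 48).
    (a): 82 − 33 = 49 ≥ 48 [met]
    (b): 86 − 38 = 48 ≥ 48 [met]
  Stage 1 carried; the burden shifts to the licensee.
Stage 2 — burden on licensee; standard: a prima facie showing (weight is at least 25).
    (c): 14 < 25 [not met]
  Not every element is met, so the licensee fails to carry Stage 2.
The analysis ends at Stage 2; the complainant prevails.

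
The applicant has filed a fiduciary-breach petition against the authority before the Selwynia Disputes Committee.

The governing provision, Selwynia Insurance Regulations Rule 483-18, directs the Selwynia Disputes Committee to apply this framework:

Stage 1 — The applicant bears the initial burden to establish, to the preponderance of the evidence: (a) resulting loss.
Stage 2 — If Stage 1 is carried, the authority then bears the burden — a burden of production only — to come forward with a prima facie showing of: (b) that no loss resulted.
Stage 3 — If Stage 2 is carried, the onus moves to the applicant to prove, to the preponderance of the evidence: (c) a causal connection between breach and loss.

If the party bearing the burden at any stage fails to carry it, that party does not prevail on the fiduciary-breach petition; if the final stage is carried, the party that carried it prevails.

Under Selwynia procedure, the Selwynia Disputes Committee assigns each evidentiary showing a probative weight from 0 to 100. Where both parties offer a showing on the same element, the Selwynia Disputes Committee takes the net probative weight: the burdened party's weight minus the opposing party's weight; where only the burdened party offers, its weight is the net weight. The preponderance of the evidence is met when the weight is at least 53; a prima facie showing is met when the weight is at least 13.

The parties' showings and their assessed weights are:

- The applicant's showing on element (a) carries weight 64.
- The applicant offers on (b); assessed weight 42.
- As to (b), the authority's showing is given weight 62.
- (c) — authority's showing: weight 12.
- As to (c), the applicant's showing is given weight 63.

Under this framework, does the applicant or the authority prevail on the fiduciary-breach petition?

authority

At Stage 1 the applicant must meet the preponderance of the evidence (weight is at least 53): on (a) the weight is 64, ≥ 53, so (a) meets the standard.
  Stage 1 carried; the burden shifts to the authority.
At Stage 2 the authority must meet a prima facie showing (weight is at least 13): on (b) the weight is 62 less the opposing 42 gives net 20, which does reach 13, so (b) meets the standard.
  The authority carries Stage 2; the applicant now bears the burden.
At Stage 3 the applicant must meet the preponderance of the evidence (weight is at least 53): on (c) the weight is 63 less the opposing 12 gives net 51, which does not reach 53, so (c) does not meet the standard.
  Stage 3 not carried; the applicant fails its burden.
The authority prevails.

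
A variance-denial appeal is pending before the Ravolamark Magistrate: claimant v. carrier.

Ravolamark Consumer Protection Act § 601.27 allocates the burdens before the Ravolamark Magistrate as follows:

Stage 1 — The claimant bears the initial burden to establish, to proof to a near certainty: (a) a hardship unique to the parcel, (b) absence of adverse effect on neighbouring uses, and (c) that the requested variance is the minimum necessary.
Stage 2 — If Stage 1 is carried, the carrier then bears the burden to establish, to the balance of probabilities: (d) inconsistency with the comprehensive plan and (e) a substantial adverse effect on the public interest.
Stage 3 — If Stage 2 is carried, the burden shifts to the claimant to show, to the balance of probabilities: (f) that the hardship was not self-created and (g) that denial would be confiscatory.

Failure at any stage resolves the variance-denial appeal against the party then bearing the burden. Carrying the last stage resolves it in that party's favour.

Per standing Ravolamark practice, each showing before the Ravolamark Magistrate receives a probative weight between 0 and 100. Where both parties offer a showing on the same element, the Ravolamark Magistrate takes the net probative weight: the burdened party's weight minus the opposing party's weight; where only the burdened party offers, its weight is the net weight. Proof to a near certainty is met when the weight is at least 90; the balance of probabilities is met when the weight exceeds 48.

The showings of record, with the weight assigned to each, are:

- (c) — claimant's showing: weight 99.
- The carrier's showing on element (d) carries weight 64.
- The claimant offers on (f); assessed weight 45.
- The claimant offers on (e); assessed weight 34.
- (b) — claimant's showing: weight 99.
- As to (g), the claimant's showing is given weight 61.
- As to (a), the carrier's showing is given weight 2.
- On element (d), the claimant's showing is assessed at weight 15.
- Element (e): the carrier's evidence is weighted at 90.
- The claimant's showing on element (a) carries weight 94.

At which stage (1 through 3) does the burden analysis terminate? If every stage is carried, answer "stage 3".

stage 3

Stage 1 — burden on claimant; standard: proof to a near certainty (weight is at least 90).
    (a): 94 − 2 = 92 ≥ 90 [met]
    (b): 99 ≥ 90 [met]
    (c): 99 ≥ 90 [met]
  Stage 1 is satisfied; the onus moves to the carrier.
Stage 2 — burden on carrier; standard: the balance of probabilities (weight exceeds 48).
    (d): 64 − 15 = 49 > 48 [met]
    (e): 90 − 34 = 56 > 48 [met]
  All elements met. The burden passes to the claimant.
Stage 3 — burden on claimant; standard: the balance of probabilities (weight exceeds 48).
    (f): 45 ≤ 48 [not met]
    (g): 61 > 48 [met]
  The claimant does not carry Stage 3.
The carrier prevails.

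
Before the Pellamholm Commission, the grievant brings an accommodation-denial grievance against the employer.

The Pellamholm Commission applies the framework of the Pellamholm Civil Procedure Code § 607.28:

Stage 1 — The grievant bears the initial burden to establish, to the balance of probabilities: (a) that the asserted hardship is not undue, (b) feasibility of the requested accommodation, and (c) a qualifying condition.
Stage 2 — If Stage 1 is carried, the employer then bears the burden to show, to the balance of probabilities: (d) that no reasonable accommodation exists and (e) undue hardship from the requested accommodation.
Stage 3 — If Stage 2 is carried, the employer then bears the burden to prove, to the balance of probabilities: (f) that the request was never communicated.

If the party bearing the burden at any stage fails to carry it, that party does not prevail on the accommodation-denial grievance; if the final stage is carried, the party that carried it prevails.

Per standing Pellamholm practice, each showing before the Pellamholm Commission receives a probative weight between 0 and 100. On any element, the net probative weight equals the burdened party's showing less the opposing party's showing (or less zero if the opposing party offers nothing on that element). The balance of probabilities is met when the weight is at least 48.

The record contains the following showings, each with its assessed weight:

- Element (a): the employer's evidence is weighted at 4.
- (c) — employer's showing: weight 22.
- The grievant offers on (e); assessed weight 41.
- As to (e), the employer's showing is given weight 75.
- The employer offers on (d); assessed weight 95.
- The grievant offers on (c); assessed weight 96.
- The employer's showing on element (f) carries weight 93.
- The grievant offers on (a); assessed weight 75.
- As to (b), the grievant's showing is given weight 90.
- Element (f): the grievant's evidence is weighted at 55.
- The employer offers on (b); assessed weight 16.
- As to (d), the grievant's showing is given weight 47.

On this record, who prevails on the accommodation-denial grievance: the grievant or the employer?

grievant

At Stage 1 the grievant must meet the balance of probabilities (weight is at least 48): on (a) the weight is 75 less the opposing 4 gives net 71, ≥ 48, so (a) meets the standard; on (b) the weight is 90 less the opposing 16 gives net 74, which does reach 48, so (b) meets the standard; on (c) the weight is 96 less the opposing 22 gives net 74, which does reach 48, so (c) meets the standard.
  Stage 1 is satisfied; the onus moves to the employer.
At Stage 2 the employer must meet the balance of probabilities (weight is at least 48): on (d) the weight is 95 less the opposing 47 gives net 48, ≥ 48, so (d) meets the standard; on (e) the weight is 75 less the opposing 41 gives net 34, which does not reach 48, so (e) does not meet the standard.
  Stage 2 not carried; the employer fails its burden.
The grievant prevails.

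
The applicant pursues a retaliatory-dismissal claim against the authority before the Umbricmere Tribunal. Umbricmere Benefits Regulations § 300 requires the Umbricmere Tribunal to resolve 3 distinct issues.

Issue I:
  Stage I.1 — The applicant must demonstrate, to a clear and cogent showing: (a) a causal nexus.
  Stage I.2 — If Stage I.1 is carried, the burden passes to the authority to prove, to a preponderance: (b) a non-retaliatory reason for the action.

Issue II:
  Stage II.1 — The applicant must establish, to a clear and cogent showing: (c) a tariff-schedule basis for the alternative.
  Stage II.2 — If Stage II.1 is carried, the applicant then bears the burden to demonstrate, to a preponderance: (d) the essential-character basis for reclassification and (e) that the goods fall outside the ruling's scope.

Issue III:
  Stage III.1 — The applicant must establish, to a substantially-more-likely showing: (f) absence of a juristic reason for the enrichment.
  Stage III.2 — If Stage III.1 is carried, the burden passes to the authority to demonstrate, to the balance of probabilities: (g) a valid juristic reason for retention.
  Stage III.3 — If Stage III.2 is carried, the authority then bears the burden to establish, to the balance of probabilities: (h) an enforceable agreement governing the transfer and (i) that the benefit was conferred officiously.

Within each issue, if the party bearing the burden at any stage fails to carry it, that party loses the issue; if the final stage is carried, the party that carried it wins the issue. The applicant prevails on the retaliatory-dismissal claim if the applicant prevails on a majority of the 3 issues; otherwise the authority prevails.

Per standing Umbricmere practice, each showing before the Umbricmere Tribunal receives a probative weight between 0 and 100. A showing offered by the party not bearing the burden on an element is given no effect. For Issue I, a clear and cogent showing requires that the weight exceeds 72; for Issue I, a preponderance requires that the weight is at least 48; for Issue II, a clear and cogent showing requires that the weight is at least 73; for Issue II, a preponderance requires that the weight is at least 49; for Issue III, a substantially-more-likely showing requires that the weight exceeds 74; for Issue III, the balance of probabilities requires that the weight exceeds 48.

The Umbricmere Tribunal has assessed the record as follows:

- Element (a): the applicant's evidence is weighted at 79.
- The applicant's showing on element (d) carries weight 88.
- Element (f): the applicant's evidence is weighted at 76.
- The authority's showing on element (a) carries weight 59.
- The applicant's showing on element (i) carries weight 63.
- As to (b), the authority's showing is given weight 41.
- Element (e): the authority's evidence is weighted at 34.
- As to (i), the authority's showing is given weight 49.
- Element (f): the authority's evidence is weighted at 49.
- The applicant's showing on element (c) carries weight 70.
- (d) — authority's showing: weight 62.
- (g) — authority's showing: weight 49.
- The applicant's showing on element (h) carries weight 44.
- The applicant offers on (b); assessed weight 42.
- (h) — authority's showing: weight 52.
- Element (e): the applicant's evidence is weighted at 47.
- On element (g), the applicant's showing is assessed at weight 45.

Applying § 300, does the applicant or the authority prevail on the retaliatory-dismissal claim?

— Issue I —
At Stage I.1 the applicant must meet a clear and cogent showing (weight exceeds 72): on (a) the weight is 79 (the authority's 59 is given no effect), > 72, so (a) meets the standard.
  Stage I.1 is satisfied; the onus moves to the authority.
At Stage I.2 the authority must meet a preponderance (weight is at least 48): on (b) the weight is 41 (the applicant's 42 is given no effect), < 48, so (b) does not meet the standard.
  Stage I.2 not carried; the authority fails its burden.
So the applicant prevails on this issue.
— Issue II —
Stage II.1 (applicant, a clear and cogent showing, weight is at least 73): (c) 70 < 73 — fails.
  Not every element is met, so the applicant fails to carry Stage II.1.
The analysis ends at Stage II.1; the authority prevails on this issue.
— Issue III —
Stage III.1 — burden on applicant; standard: a substantially-more-likely showing (weight exceeds 74).
    (f): 76 (authority's 49 disregarded) > 74 [met]
  Stage III.1 carried; the burden shifts to the authority.
Stage III.2 — burden on authority; standard: the balance of probabilities (weight exceeds 48).
    (g): 49 (applicant's 45 disregarded) > 48 [met]
  All elements met. The authority retains the burden for Stage III.3.
Stage III.3 — burden on authority; standard: the balance of probabilities (weight exceeds 48).
    (h): 52 (applicant's 44 disregarded) > 48 [met]
    (i): 49 (applicant's 63 disregarded) > 48 [met]
  All elements met at the final stage.
With every stage satisfied, the authority prevails on this issue.
Per-issue: Issue I → applicant; Issue II → authority; Issue III → authority. The applicant must prevail on a majority of issues; overall, the authority prevails.

authority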